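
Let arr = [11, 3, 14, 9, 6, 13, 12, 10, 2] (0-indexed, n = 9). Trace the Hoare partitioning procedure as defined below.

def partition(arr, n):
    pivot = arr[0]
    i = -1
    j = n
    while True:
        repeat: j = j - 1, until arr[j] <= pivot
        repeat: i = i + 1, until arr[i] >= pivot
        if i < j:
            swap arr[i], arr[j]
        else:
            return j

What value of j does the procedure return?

4

pivot = arr[0] = 11; i = -1, j = 9
j→8 (arr[8]=2≤11), i→0 (arr[0]=11≥11); i<j, swap → [2, 3, 14, 9, 6, 13, 12, 10, 11]
j→7 (arr[7]=10≤11), i→2 (arr[2]=14≥11); i<j, swap → [2, 3, 10, 9, 6, 13, 12, 14, 11]
j→4, i→5; i≥j, return j=4. arr = [2, 3, 10, 9, 6, 13, 12, 14, 11]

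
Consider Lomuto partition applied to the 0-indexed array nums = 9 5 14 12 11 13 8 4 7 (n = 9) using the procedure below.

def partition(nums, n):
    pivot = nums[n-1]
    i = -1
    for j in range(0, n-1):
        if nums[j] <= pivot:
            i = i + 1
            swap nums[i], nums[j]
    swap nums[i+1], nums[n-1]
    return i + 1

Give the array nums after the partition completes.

5 4 7 12 11 13 8 9 14

pivot = nums[8] = 7; i = -1
j=0: nums[0]=9 > 7 → no swap
j=1: nums[1]=5 ≤ 7 → i=0, swap nums[0],nums[1] → 5 9 14 12 11 13 8 4 7
j=2: nums[2]=14 > 7 → no swap
j=3: nums[3]=12 > 7 → no swap
j=4: nums[4]=11 > 7 → no swap
j=5: nums[5]=13 > 7 → no swap
j=6: nums[6]=8 > 7 → no swap
j=7: nums[7]=4 ≤ 7 → i=1, swap nums[1],nums[7] → 5 4 14 12 11 13 8 9 7
final swap nums[2],nums[8] → 5 4 7 12 11 13 8 9 14; return 2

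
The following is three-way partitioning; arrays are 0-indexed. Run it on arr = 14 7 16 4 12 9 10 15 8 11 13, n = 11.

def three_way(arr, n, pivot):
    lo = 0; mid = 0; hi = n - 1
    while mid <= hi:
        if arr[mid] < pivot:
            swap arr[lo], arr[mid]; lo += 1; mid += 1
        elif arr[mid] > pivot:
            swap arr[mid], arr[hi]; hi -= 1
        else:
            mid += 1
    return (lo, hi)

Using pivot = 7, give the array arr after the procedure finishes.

4 7 16 12 9 10 15 8 11 13 14

pivot = 7; lo=0, mid=0, hi=10
arr[mid]=14>7: swap arr[0],arr[10]; hi=9 → 13 7 16 4 12 9 10 15 8 11 14
arr[mid]=13>7: swap arr[0],arr[9]; hi=8 → 11 7 16 4 12 9 10 15 8 13 14
arr[mid]=11>7: swap arr[0],arr[8]; hi=7 → 8 7 16 4 12 9 10 15 11 13 14
arr[mid]=8>7: swap arr[0],arr[7]; hi=6 → 15 7 16 4 12 9 10 8 11 13 14
arr[mid]=15>7: swap arr[0],arr[6]; hi=5 → 10 7 16 4 12 9 15 8 11 13 14
arr[mid]=10>7: swap arr[0],arr[5]; hi=4 → 9 7 16 4 12 10 15 8 11 13 14
arr[mid]=9>7: swap arr[0],arr[4]; hi=3 → 12 7 16 4 9 10 15 8 11 13 14
arr[mid]=12>7: swap arr[0],arr[3]; hi=2 → 4 7 16 12 9 10 15 8 11 13 14
arr[mid]=4<7: swap arr[0],arr[0]; lo=1,mid=1 → 4 7 16 12 9 10 15 8 11 13 14
arr[mid]=7=7: mid=2
arr[mid]=16>7: swap arr[2],arr[2]; hi=1 → 4 7 16 12 9 10 15 8 11 13 14
end: lo=1, hi=1; arr = 4 7 16 12 9 10 15 8 11 13 14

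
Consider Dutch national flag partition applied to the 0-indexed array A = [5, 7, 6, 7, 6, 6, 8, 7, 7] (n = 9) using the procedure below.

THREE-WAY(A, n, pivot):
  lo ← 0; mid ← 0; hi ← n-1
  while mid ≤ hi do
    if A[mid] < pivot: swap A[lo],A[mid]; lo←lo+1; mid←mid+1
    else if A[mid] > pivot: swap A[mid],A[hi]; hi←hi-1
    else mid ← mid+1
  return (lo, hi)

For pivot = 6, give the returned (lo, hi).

(1, 3)

lo=0 mid=0 hi=8
5<6: swap(0,0), lo=1 mid=1 ⇒ [5, 7, 6, 7, 6, 6, 8, 7, 7]
7>6: swap(1,8), hi=7 ⇒ [5, 7, 6, 7, 6, 6, 8, 7, 7]
7>6: swap(1,7), hi=6 ⇒ [5, 7, 6, 7, 6, 6, 8, 7, 7]
7>6: swap(1,6), hi=5 ⇒ [5, 8, 6, 7, 6, 6, 7, 7, 7]
8>6: swap(1,5), hi=4 ⇒ [5, 6, 6, 7, 6, 8, 7, 7, 7]
6=6: mid=2
6=6: mid=3
7>6: swap(3,4), hi=3 ⇒ [5, 6, 6, 6, 7, 8, 7, 7, 7]
6=6: mid=4
done. lo=1 hi=3; A=[5, 6, 6, 6, 7, 8, 7, 7, 7]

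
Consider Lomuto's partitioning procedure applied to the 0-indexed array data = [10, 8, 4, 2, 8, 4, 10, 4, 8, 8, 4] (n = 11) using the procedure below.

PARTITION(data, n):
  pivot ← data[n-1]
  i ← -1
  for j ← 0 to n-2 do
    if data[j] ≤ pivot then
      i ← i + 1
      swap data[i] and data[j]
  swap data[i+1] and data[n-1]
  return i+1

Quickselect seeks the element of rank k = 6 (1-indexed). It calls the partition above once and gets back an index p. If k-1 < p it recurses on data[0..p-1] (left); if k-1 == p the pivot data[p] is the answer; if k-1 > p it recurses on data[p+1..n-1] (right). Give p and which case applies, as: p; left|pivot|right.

4; right

pivot = data[10] = 4; i = -1
j=0: data[0]=10 > 4 → no swap
j=1: data[1]=8 > 4 → no swap
j=2: data[2]=4 ≤ 4 → i=0, swap data[0],data[2] → [4, 8, 10, 2, 8, 4, 10, 4, 8, 8, 4]
j=3: data[3]=2 ≤ 4 → i=1, swap data[1],data[3] → [4, 2, 10, 8, 8, 4, 10, 4, 8, 8, 4]
j=4: data[4]=8 > 4 → no swap
j=5: data[5]=4 ≤ 4 → i=2, swap data[2],data[5] → [4, 2, 4, 8, 8, 10, 10, 4, 8, 8, 4]
j=6: data[6]=10 > 4 → no swap
j=7: data[7]=4 ≤ 4 → i=3, swap data[3],data[7] → [4, 2, 4, 4, 8, 10, 10, 8, 8, 8, 4]
j=8: data[8]=8 > 4 → no swap
j=9: data[9]=8 > 4 → no swap
final swap data[4],data[10] → [4, 2, 4, 4, 4, 10, 10, 8, 8, 8, 8]; return 4
p = 4; k-1 = 5 > 4 ⇒ right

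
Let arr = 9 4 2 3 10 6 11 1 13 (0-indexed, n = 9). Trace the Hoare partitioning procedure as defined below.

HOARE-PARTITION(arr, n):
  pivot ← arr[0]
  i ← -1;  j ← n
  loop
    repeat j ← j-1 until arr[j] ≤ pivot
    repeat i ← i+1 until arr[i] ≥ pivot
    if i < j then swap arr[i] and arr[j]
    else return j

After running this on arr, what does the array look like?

1 4 2 3 6 10 11 9 13

pivot=9
j stops at 7 (1), i stops at 0 (9); swap ⇒ 1 4 2 3 10 6 11 9 13
j stops at 5 (6), i stops at 4 (10); swap ⇒ 1 4 2 3 6 10 11 9 13
j stops at 4, i stops at 5; i≥j ⇒ return 4. arr=1 4 2 3 6 10 11 9 13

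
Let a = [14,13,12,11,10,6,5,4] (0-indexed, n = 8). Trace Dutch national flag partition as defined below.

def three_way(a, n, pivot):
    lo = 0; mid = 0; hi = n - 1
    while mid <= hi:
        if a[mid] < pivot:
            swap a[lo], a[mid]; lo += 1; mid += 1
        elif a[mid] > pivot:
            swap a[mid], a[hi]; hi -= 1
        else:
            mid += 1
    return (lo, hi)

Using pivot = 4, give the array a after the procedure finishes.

[4,12,11,10,6,5,13,14]

lo=0 mid=0 hi=7
14>4: swap(0,7), hi=6 ⇒ [4,13,12,11,10,6,5,14]
4=4: mid=1
13>4: swap(1,6), hi=5 ⇒ [4,5,12,11,10,6,13,14]
5>4: swap(1,5), hi=4 ⇒ [4,6,12,11,10,5,13,14]
6>4: swap(1,4), hi=3 ⇒ [4,10,12,11,6,5,13,14]
10>4: swap(1,3), hi=2 ⇒ [4,11,12,10,6,5,13,14]
11>4: swap(1,2), hi=1 ⇒ [4,12,11,10,6,5,13,14]
12>4: swap(1,1), hi=0 ⇒ [4,12,11,10,6,5,13,14]
done. lo=0 hi=0; a=[4,12,11,10,6,5,13,14]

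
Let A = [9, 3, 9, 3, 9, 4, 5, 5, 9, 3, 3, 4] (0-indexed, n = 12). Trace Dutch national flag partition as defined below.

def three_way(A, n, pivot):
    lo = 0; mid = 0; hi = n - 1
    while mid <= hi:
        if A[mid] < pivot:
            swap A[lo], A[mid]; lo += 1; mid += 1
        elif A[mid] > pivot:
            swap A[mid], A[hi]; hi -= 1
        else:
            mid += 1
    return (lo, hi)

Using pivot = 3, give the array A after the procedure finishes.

pivot = 3; lo=0, mid=0, hi=11
A[mid]=9>3: swap A[0],A[11]; hi=10 → [4, 3, 9, 3, 9, 4, 5, 5, 9, 3, 3, 9]
A[mid]=4>3: swap A[0],A[10]; hi=9 → [3, 3, 9, 3, 9, 4, 5, 5, 9, 3, 4, 9]
A[mid]=3=3: mid=1
A[mid]=3=3: mid=2
A[mid]=9>3: swap A[2],A[9]; hi=8 → [3, 3, 3, 3, 9, 4, 5, 5, 9, 9, 4, 9]
A[mid]=3=3: mid=3
A[mid]=3=3: mid=4
A[mid]=9>3: swap A[4],A[8]; hi=7 → [3, 3, 3, 3, 9, 4, 5, 5, 9, 9, 4, 9]
A[mid]=9>3: swap A[4],A[7]; hi=6 → [3, 3, 3, 3, 5, 4, 5, 9, 9, 9, 4, 9]
A[mid]=5>3: swap A[4],A[6]; hi=5 → [3, 3, 3, 3, 5, 4, 5, 9, 9, 9, 4, 9]
A[mid]=5>3: swap A[4],A[5]; hi=4 → [3, 3, 3, 3, 4, 5, 5, 9, 9, 9, 4, 9]
A[mid]=4>3: swap A[4],A[4]; hi=3 → [3, 3, 3, 3, 4, 5, 5, 9, 9, 9, 4, 9]
end: lo=0, hi=3; A = [3, 3, 3, 3, 4, 5, 5, 9, 9, 9, 4, 9]

[3, 3, 3, 3, 4, 5, 5, 9, 9, 9, 4, 9]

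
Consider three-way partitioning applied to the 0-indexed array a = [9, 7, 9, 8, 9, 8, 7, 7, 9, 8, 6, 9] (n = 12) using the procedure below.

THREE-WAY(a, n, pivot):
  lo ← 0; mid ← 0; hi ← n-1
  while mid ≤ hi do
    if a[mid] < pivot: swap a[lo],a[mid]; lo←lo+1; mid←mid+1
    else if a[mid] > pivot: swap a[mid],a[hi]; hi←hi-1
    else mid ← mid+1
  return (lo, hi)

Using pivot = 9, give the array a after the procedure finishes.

[7, 8, 8, 7, 7, 8, 6, 9, 9, 9, 9, 9]

pivot = 9; lo=0, mid=0, hi=11
a[mid]=9=9: mid=1
a[mid]=7<9: swap a[0],a[1]; lo=1,mid=2 → [7, 9, 9, 8, 9, 8, 7, 7, 9, 8, 6, 9]
a[mid]=9=9: mid=3
a[mid]=8<9: swap a[1],a[3]; lo=2,mid=4 → [7, 8, 9, 9, 9, 8, 7, 7, 9, 8, 6, 9]
a[mid]=9=9: mid=5
a[mid]=8<9: swap a[2],a[5]; lo=3,mid=6 → [7, 8, 8, 9, 9, 9, 7, 7, 9, 8, 6, 9]
a[mid]=7<9: swap a[3],a[6]; lo=4,mid=7 → [7, 8, 8, 7, 9, 9, 9, 7, 9, 8, 6, 9]
a[mid]=7<9: swap a[4],a[7]; lo=5,mid=8 → [7, 8, 8, 7, 7, 9, 9, 9, 9, 8, 6, 9]
a[mid]=9=9: mid=9
a[mid]=8<9: swap a[5],a[9]; lo=6,mid=10 → [7, 8, 8, 7, 7, 8, 9, 9, 9, 9, 6, 9]
a[mid]=6<9: swap a[6],a[10]; lo=7,mid=11 → [7, 8, 8, 7, 7, 8, 6, 9, 9, 9, 9, 9]
a[mid]=9=9: mid=12
end: lo=7, hi=11; a = [7, 8, 8, 7, 7, 8, 6, 9, 9, 9, 9, 9]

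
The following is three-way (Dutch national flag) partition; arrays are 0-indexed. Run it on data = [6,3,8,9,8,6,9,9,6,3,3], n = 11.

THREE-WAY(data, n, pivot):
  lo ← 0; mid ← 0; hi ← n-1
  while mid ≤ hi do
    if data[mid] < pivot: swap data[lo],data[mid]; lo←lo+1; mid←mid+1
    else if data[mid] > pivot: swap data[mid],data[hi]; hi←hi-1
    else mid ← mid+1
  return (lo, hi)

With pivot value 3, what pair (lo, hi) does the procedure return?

(0, 2)

pivot = 3; lo=0, mid=0, hi=10
data[mid]=6>3: swap data[0],data[10]; hi=9 → [3,3,8,9,8,6,9,9,6,3,6]
data[mid]=3=3: mid=1
data[mid]=3=3: mid=2
data[mid]=8>3: swap data[2],data[9]; hi=8 → [3,3,3,9,8,6,9,9,6,8,6]
data[mid]=3=3: mid=3
data[mid]=9>3: swap data[3],data[8]; hi=7 → [3,3,3,6,8,6,9,9,9,8,6]
data[mid]=6>3: swap data[3],data[7]; hi=6 → [3,3,3,9,8,6,9,6,9,8,6]
data[mid]=9>3: swap data[3],data[6]; hi=5 → [3,3,3,9,8,6,9,6,9,8,6]
data[mid]=9>3: swap data[3],data[5]; hi=4 → [3,3,3,6,8,9,9,6,9,8,6]
data[mid]=6>3: swap data[3],data[4]; hi=3 → [3,3,3,8,6,9,9,6,9,8,6]
data[mid]=8>3: swap data[3],data[3]; hi=2 → [3,3,3,8,6,9,9,6,9,8,6]
end: lo=0, hi=2; data = [3,3,3,8,6,9,9,6,9,8,6]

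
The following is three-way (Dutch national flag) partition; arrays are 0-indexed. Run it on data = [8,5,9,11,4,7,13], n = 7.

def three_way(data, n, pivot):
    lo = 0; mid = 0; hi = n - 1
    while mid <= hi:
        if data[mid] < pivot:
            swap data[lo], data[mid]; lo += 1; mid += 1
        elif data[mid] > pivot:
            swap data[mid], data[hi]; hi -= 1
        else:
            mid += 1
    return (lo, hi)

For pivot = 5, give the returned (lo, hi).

pivot = 5; lo=0, mid=0, hi=6
data[mid]=8>5: swap data[0],data[6]; hi=5 → [13,5,9,11,4,7,8]
data[mid]=13>5: swap data[0],data[5]; hi=4 → [7,5,9,11,4,13,8]
data[mid]=7>5: swap data[0],data[4]; hi=3 → [4,5,9,11,7,13,8]
data[mid]=4<5: swap data[0],data[0]; lo=1,mid=1 → [4,5,9,11,7,13,8]
data[mid]=5=5: mid=2
data[mid]=9>5: swap data[2],data[3]; hi=2 → [4,5,11,9,7,13,8]
data[mid]=11>5: swap data[2],data[2]; hi=1 → [4,5,11,9,7,13,8]
end: lo=1, hi=1; data = [4,5,11,9,7,13,8]

(1, 1)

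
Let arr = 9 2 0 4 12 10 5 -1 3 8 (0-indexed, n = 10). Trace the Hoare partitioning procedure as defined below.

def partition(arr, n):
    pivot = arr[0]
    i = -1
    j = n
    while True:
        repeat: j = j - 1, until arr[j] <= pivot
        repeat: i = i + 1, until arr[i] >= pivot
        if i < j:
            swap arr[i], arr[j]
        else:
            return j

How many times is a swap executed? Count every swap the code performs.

pivot = arr[0] = 9; i = -1, j = 10
j→9 (arr[9]=8≤9), i→0 (arr[0]=9≥9); i<j, swap → 8 2 0 4 12 10 5 -1 3 9
j→8 (arr[8]=3≤9), i→4 (arr[4]=12≥9); i<j, swap → 8 2 0 4 3 10 5 -1 12 9
j→7 (arr[7]=-1≤9), i→5 (arr[5]=10≥9); i<j, swap → 8 2 0 4 3 -1 5 10 12 9
j→6, i→7; i≥j, return j=6. arr = 8 2 0 4 3 -1 5 10 12 9

3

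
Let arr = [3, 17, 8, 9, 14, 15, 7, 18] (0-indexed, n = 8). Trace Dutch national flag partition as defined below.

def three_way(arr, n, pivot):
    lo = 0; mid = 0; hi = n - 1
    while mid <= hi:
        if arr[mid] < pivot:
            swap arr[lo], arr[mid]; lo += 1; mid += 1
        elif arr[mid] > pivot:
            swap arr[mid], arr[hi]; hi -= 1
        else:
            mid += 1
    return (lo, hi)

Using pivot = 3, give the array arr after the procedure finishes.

[3, 8, 9, 14, 15, 7, 18, 17]

lo=0 mid=0 hi=7
3=3: mid=1
17>3: swap(1,7), hi=6 ⇒ [3, 18, 8, 9, 14, 15, 7, 17]
18>3: swap(1,6), hi=5 ⇒ [3, 7, 8, 9, 14, 15, 18, 17]
7>3: swap(1,5), hi=4 ⇒ [3, 15, 8, 9, 14, 7, 18, 17]
15>3: swap(1,4), hi=3 ⇒ [3, 14, 8, 9, 15, 7, 18, 17]
14>3: swap(1,3), hi=2 ⇒ [3, 9, 8, 14, 15, 7, 18, 17]
9>3: swap(1,2), hi=1 ⇒ [3, 8, 9, 14, 15, 7, 18, 17]
8>3: swap(1,1), hi=0 ⇒ [3, 8, 9, 14, 15, 7, 18, 17]
done. lo=0 hi=0; arr=[3, 8, 9, 14, 15, 7, 18, 17]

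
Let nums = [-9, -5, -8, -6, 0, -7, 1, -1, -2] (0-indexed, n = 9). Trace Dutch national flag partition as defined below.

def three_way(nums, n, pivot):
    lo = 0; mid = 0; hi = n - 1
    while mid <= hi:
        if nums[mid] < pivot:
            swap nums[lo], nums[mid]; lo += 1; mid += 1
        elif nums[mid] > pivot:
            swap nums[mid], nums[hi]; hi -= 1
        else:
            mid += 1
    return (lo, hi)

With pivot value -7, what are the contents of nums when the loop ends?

[-9, -8, -7, 0, -6, 1, -1, -2, -5]

pivot = -7; lo=0, mid=0, hi=8
nums[mid]=-9<-7: swap nums[0],nums[0]; lo=1,mid=1 → [-9, -5, -8, -6, 0, -7, 1, -1, -2]
nums[mid]=-5>-7: swap nums[1],nums[8]; hi=7 → [-9, -2, -8, -6, 0, -7, 1, -1, -5]
nums[mid]=-2>-7: swap nums[1],nums[7]; hi=6 → [-9, -1, -8, -6, 0, -7, 1, -2, -5]
nums[mid]=-1>-7: swap nums[1],nums[6]; hi=5 → [-9, 1, -8, -6, 0, -7, -1, -2, -5]
nums[mid]=1>-7: swap nums[1],nums[5]; hi=4 → [-9, -7, -8, -6, 0, 1, -1, -2, -5]
nums[mid]=-7=-7: mid=2
nums[mid]=-8<-7: swap nums[1],nums[2]; lo=2,mid=3 → [-9, -8, -7, -6, 0, 1, -1, -2, -5]
nums[mid]=-6>-7: swap nums[3],nums[4]; hi=3 → [-9, -8, -7, 0, -6, 1, -1, -2, -5]
nums[mid]=0>-7: swap nums[3],nums[3]; hi=2 → [-9, -8, -7, 0, -6, 1, -1, -2, -5]
end: lo=2, hi=2; nums = [-9, -8, -7, 0, -6, 1, -1, -2, -5]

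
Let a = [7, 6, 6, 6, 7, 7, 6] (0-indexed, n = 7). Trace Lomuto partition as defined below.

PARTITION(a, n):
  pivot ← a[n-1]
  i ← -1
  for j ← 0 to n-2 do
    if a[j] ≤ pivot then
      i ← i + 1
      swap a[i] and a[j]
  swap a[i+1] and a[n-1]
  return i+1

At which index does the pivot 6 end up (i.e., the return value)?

pivot=6, i=-1
j=0: 7>6, skip
j=1: 6≤6, i=0, swap(0,1) ⇒ [6, 7, 6, 6, 7, 7, 6]
j=2: 6≤6, i=1, swap(1,2) ⇒ [6, 6, 7, 6, 7, 7, 6]
j=3: 6≤6, i=2, swap(2,3) ⇒ [6, 6, 6, 7, 7, 7, 6]
j=4: 7>6, skip
j=5: 7>6, skip
swap(3,6) ⇒ [6, 6, 6, 6, 7, 7, 7]; return 3

3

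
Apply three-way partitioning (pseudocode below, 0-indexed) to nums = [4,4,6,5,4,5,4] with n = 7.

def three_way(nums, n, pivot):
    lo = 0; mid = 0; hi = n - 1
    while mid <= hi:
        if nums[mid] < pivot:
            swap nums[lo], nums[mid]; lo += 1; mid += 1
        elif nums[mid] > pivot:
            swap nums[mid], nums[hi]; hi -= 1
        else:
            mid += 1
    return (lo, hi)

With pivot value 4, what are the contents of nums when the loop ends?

pivot = 4; lo=0, mid=0, hi=6
nums[mid]=4=4: mid=1
nums[mid]=4=4: mid=2
nums[mid]=6>4: swap nums[2],nums[6]; hi=5 → [4,4,4,5,4,5,6]
nums[mid]=4=4: mid=3
nums[mid]=5>4: swap nums[3],nums[5]; hi=4 → [4,4,4,5,4,5,6]
nums[mid]=5>4: swap nums[3],nums[4]; hi=3 → [4,4,4,4,5,5,6]
nums[mid]=4=4: mid=4
end: lo=0, hi=3; nums = [4,4,4,4,5,5,6]

[4,4,4,4,5,5,6]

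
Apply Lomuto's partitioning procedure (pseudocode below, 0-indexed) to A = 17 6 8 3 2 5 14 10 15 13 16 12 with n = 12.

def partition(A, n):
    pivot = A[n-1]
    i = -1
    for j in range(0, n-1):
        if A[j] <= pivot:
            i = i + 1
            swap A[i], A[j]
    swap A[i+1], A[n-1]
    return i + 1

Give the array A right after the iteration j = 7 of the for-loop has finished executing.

6 8 3 2 5 10 14 17 15 13 16 12

pivot = A[11] = 12; i = -1
j=0: A[0]=17 > 12 → no swap
j=1: A[1]=6 ≤ 12 → i=0, swap A[0],A[1] → 6 17 8 3 2 5 14 10 15 13 16 12
j=2: A[2]=8 ≤ 12 → i=1, swap A[1],A[2] → 6 8 17 3 2 5 14 10 15 13 16 12
j=3: A[3]=3 ≤ 12 → i=2, swap A[2],A[3] → 6 8 3 17 2 5 14 10 15 13 16 12
j=4: A[4]=2 ≤ 12 → i=3, swap A[3],A[4] → 6 8 3 2 17 5 14 10 15 13 16 12
j=5: A[5]=5 ≤ 12 → i=4, swap A[4],A[5] → 6 8 3 2 5 17 14 10 15 13 16 12
j=6: A[6]=14 > 12 → no swap
j=7: A[7]=10 ≤ 12 → i=5, swap A[5],A[7] → 6 8 3 2 5 10 14 17 15 13 16 12
(after j=7) A = 6 8 3 2 5 10 14 17 15 13 16 12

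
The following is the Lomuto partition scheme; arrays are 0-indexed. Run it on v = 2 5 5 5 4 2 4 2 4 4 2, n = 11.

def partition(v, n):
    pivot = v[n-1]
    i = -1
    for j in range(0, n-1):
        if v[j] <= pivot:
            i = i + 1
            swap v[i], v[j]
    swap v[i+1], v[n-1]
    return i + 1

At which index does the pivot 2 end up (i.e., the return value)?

pivot=2, i=-1
j=0: 2≤2, i=0, swap(0,0) ⇒ 2 5 5 5 4 2 4 2 4 4 2
j=1: 5>2, skip
j=2: 5>2, skip
j=3: 5>2, skip
j=4: 4>2, skip
j=5: 2≤2, i=1, swap(1,5) ⇒ 2 2 5 5 4 5 4 2 4 4 2
j=6: 4>2, skip
j=7: 2≤2, i=2, swap(2,7) ⇒ 2 2 2 5 4 5 4 5 4 4 2
j=8: 4>2, skip
j=9: 4>2, skip
swap(3,10) ⇒ 2 2 2 2 4 5 4 5 4 4 5; return 3

3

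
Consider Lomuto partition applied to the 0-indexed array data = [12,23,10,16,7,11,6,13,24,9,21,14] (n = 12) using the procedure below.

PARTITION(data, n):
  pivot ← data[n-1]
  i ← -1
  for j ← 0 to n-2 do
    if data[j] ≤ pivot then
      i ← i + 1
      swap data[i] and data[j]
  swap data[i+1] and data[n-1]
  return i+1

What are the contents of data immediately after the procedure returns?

pivot=14, i=-1
j=0: 12≤14, i=0, swap(0,0) ⇒ [12,23,10,16,7,11,6,13,24,9,21,14]
j=1: 23>14, skip
j=2: 10≤14, i=1, swap(1,2) ⇒ [12,10,23,16,7,11,6,13,24,9,21,14]
j=3: 16>14, skip
j=4: 7≤14, i=2, swap(2,4) ⇒ [12,10,7,16,23,11,6,13,24,9,21,14]
j=5: 11≤14, i=3, swap(3,5) ⇒ [12,10,7,11,23,16,6,13,24,9,21,14]
j=6: 6≤14, i=4, swap(4,6) ⇒ [12,10,7,11,6,16,23,13,24,9,21,14]
j=7: 13≤14, i=5, swap(5,7) ⇒ [12,10,7,11,6,13,23,16,24,9,21,14]
j=8: 24>14, skip
j=9: 9≤14, i=6, swap(6,9) ⇒ [12,10,7,11,6,13,9,16,24,23,21,14]
j=10: 21>14, skip
swap(7,11) ⇒ [12,10,7,11,6,13,9,14,24,23,21,16]; return 7

[12,10,7,11,6,13,9,14,24,23,21,16]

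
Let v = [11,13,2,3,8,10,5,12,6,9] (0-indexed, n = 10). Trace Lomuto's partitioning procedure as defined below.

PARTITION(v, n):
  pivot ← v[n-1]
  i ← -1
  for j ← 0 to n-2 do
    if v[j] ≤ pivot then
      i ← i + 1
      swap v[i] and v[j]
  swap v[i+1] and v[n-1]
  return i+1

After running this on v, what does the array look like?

[2,3,8,5,6,9,13,12,11,10]

pivot = v[9] = 9; i = -1
j=0: v[0]=11 > 9 → no swap
j=1: v[1]=13 > 9 → no swap
j=2: v[2]=2 ≤ 9 → i=0, swap v[0],v[2] → [2,13,11,3,8,10,5,12,6,9]
j=3: v[3]=3 ≤ 9 → i=1, swap v[1],v[3] → [2,3,11,13,8,10,5,12,6,9]
j=4: v[4]=8 ≤ 9 → i=2, swap v[2],v[4] → [2,3,8,13,11,10,5,12,6,9]
j=5: v[5]=10 > 9 → no swap
j=6: v[6]=5 ≤ 9 → i=3, swap v[3],v[6] → [2,3,8,5,11,10,13,12,6,9]
j=7: v[7]=12 > 9 → no swap
j=8: v[8]=6 ≤ 9 → i=4, swap v[4],v[8] → [2,3,8,5,6,10,13,12,11,9]
final swap v[5],v[9] → [2,3,8,5,6,9,13,12,11,10]; return 5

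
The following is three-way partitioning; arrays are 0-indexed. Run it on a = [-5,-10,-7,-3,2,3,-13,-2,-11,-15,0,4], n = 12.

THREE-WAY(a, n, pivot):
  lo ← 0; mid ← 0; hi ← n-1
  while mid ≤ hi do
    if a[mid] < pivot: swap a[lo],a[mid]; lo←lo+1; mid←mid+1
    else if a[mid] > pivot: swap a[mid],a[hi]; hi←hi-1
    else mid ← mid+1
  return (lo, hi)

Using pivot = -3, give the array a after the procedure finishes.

pivot = -3; lo=0, mid=0, hi=11
a[mid]=-5<-3: swap a[0],a[0]; lo=1,mid=1 → [-5,-10,-7,-3,2,3,-13,-2,-11,-15,0,4]
a[mid]=-10<-3: swap a[1],a[1]; lo=2,mid=2 → [-5,-10,-7,-3,2,3,-13,-2,-11,-15,0,4]
a[mid]=-7<-3: swap a[2],a[2]; lo=3,mid=3 → [-5,-10,-7,-3,2,3,-13,-2,-11,-15,0,4]
a[mid]=-3=-3: mid=4
a[mid]=2>-3: swap a[4],a[11]; hi=10 → [-5,-10,-7,-3,4,3,-13,-2,-11,-15,0,2]
a[mid]=4>-3: swap a[4],a[10]; hi=9 → [-5,-10,-7,-3,0,3,-13,-2,-11,-15,4,2]
a[mid]=0>-3: swap a[4],a[9]; hi=8 → [-5,-10,-7,-3,-15,3,-13,-2,-11,0,4,2]
a[mid]=-15<-3: swap a[3],a[4]; lo=4,mid=5 → [-5,-10,-7,-15,-3,3,-13,-2,-11,0,4,2]
a[mid]=3>-3: swap a[5],a[8]; hi=7 → [-5,-10,-7,-15,-3,-11,-13,-2,3,0,4,2]
a[mid]=-11<-3: swap a[4],a[5]; lo=5,mid=6 → [-5,-10,-7,-15,-11,-3,-13,-2,3,0,4,2]
a[mid]=-13<-3: swap a[5],a[6]; lo=6,mid=7 → [-5,-10,-7,-15,-11,-13,-3,-2,3,0,4,2]
a[mid]=-2>-3: swap a[7],a[7]; hi=6 → [-5,-10,-7,-15,-11,-13,-3,-2,3,0,4,2]
end: lo=6, hi=6; a = [-5,-10,-7,-15,-11,-13,-3,-2,3,0,4,2]

[-5,-10,-7,-15,-11,-13,-3,-2,3,0,4,2]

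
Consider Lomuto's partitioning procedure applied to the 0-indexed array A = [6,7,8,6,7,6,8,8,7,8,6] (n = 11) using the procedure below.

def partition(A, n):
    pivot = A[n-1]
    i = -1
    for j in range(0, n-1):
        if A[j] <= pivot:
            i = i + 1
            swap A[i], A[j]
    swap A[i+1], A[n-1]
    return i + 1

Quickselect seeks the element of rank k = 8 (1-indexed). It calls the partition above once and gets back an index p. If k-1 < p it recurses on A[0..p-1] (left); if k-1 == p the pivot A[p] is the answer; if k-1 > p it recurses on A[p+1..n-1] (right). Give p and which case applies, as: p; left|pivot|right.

pivot = A[10] = 6; i = -1
j=0: A[0]=6 ≤ 6 → i=0, swap A[0],A[0] (no change) → [6,7,8,6,7,6,8,8,7,8,6]
j=1: A[1]=7 > 6 → no swap
j=2: A[2]=8 > 6 → no swap
j=3: A[3]=6 ≤ 6 → i=1, swap A[1],A[3] → [6,6,8,7,7,6,8,8,7,8,6]
j=4: A[4]=7 > 6 → no swap
j=5: A[5]=6 ≤ 6 → i=2, swap A[2],A[5] → [6,6,6,7,7,8,8,8,7,8,6]
j=6: A[6]=8 > 6 → no swap
j=7: A[7]=8 > 6 → no swap
j=8: A[8]=7 > 6 → no swap
j=9: A[9]=8 > 6 → no swap
final swap A[3],A[10] → [6,6,6,6,7,8,8,8,7,8,7]; return 3
p = 3; k-1 = 7 > 3 ⇒ right

3; right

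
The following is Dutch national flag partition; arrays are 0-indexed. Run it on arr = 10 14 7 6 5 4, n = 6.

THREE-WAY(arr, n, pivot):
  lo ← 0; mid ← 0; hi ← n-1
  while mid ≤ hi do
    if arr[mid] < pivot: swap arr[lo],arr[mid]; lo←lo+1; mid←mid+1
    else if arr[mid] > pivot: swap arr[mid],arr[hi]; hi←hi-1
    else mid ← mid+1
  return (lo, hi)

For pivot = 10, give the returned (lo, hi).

(4, 4)

pivot = 10; lo=0, mid=0, hi=5
arr[mid]=10=10: mid=1
arr[mid]=14>10: swap arr[1],arr[5]; hi=4 → 10 4 7 6 5 14
arr[mid]=4<10: swap arr[0],arr[1]; lo=1,mid=2 → 4 10 7 6 5 14
arr[mid]=7<10: swap arr[1],arr[2]; lo=2,mid=3 → 4 7 10 6 5 14
arr[mid]=6<10: swap arr[2],arr[3]; lo=3,mid=4 → 4 7 6 10 5 14
arr[mid]=5<10: swap arr[3],arr[4]; lo=4,mid=5 → 4 7 6 5 10 14
end: lo=4, hi=4; arr = 4 7 6 5 10 14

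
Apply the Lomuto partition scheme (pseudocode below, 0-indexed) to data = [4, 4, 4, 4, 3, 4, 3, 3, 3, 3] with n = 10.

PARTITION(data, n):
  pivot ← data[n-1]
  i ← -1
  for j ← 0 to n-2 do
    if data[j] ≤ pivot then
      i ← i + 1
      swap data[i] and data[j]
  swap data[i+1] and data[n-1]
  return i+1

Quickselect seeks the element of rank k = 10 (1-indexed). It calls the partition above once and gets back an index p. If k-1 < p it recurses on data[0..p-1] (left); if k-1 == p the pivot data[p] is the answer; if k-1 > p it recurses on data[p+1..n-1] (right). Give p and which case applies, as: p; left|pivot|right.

4; right

pivot = data[9] = 3; i = -1
j=0: data[0]=4 > 3 → no swap
j=1: data[1]=4 > 3 → no swap
j=2: data[2]=4 > 3 → no swap
j=3: data[3]=4 > 3 → no swap
j=4: data[4]=3 ≤ 3 → i=0, swap data[0],data[4] → [3, 4, 4, 4, 4, 4, 3, 3, 3, 3]
j=5: data[5]=4 > 3 → no swap
j=6: data[6]=3 ≤ 3 → i=1, swap data[1],data[6] → [3, 3, 4, 4, 4, 4, 4, 3, 3, 3]
j=7: data[7]=3 ≤ 3 → i=2, swap data[2],data[7] → [3, 3, 3, 4, 4, 4, 4, 4, 3, 3]
j=8: data[8]=3 ≤ 3 → i=3, swap data[3],data[8] → [3, 3, 3, 3, 4, 4, 4, 4, 4, 3]
final swap data[4],data[9] → [3, 3, 3, 3, 3, 4, 4, 4, 4, 4]; return 4
p = 4; k-1 = 9 > 4 ⇒ right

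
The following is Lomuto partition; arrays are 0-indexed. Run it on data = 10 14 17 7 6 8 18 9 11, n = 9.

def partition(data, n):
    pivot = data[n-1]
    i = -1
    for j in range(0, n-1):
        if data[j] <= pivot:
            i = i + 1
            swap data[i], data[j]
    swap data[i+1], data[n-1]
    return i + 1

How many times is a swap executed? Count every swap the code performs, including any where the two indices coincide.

6

pivot = data[8] = 11; i = -1
j=0: data[0]=10 ≤ 11 → i=0, swap data[0],data[0] (no change) → 10 14 17 7 6 8 18 9 11
j=1: data[1]=14 > 11 → no swap
j=2: data[2]=17 > 11 → no swap
j=3: data[3]=7 ≤ 11 → i=1, swap data[1],data[3] → 10 7 17 14 6 8 18 9 11
j=4: data[4]=6 ≤ 11 → i=2, swap data[2],data[4] → 10 7 6 14 17 8 18 9 11
j=5: data[5]=8 ≤ 11 → i=3, swap data[3],data[5] → 10 7 6 8 17 14 18 9 11
j=6: data[6]=18 > 11 → no swap
j=7: data[7]=9 ≤ 11 → i=4, swap data[4],data[7] → 10 7 6 8 9 14 18 17 11
final swap data[5],data[8] → 10 7 6 8 9 11 18 17 14; return 5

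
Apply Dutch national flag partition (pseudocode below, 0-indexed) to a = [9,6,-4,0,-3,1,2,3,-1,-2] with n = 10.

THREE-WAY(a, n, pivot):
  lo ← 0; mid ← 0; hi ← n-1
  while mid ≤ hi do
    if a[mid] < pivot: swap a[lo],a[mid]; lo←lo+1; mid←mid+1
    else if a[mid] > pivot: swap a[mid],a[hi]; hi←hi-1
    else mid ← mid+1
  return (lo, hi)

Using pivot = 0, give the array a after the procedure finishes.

[-2,-1,-4,-3,0,2,3,1,6,9]

lo=0 mid=0 hi=9
9>0: swap(0,9), hi=8 ⇒ [-2,6,-4,0,-3,1,2,3,-1,9]
-2<0: swap(0,0), lo=1 mid=1 ⇒ [-2,6,-4,0,-3,1,2,3,-1,9]
6>0: swap(1,8), hi=7 ⇒ [-2,-1,-4,0,-3,1,2,3,6,9]
-1<0: swap(1,1), lo=2 mid=2 ⇒ [-2,-1,-4,0,-3,1,2,3,6,9]
-4<0: swap(2,2), lo=3 mid=3 ⇒ [-2,-1,-4,0,-3,1,2,3,6,9]
0=0: mid=4
-3<0: swap(3,4), lo=4 mid=5 ⇒ [-2,-1,-4,-3,0,1,2,3,6,9]
1>0: swap(5,7), hi=6 ⇒ [-2,-1,-4,-3,0,3,2,1,6,9]
3>0: swap(5,6), hi=5 ⇒ [-2,-1,-4,-3,0,2,3,1,6,9]
2>0: swap(5,5), hi=4 ⇒ [-2,-1,-4,-3,0,2,3,1,6,9]
done. lo=4 hi=4; a=[-2,-1,-4,-3,0,2,3,1,6,9]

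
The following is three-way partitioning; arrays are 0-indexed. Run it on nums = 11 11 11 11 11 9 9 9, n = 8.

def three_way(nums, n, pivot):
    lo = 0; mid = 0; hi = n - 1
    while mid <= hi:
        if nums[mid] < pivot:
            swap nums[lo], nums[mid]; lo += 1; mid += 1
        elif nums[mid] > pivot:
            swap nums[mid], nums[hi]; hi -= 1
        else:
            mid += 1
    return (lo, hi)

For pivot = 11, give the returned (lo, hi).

pivot = 11; lo=0, mid=0, hi=7
nums[mid]=11=11: mid=1
nums[mid]=11=11: mid=2
nums[mid]=11=11: mid=3
nums[mid]=11=11: mid=4
nums[mid]=11=11: mid=5
nums[mid]=9<11: swap nums[0],nums[5]; lo=1,mid=6 → 9 11 11 11 11 11 9 9
nums[mid]=9<11: swap nums[1],nums[6]; lo=2,mid=7 → 9 9 11 11 11 11 11 9
nums[mid]=9<11: swap nums[2],nums[7]; lo=3,mid=8 → 9 9 9 11 11 11 11 11
end: lo=3, hi=7; nums = 9 9 9 11 11 11 11 11

(3, 7)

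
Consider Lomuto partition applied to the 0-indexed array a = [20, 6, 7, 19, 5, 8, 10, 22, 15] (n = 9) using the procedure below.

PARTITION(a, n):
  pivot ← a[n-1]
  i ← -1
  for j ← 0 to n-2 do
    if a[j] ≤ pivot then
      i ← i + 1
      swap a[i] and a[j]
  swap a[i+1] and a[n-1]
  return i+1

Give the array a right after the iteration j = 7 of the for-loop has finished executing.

pivot=15, i=-1
j=0: 20>15, skip
j=1: 6≤15, i=0, swap(0,1) ⇒ [6, 20, 7, 19, 5, 8, 10, 22, 15]
j=2: 7≤15, i=1, swap(1,2) ⇒ [6, 7, 20, 19, 5, 8, 10, 22, 15]
j=3: 19>15, skip
j=4: 5≤15, i=2, swap(2,4) ⇒ [6, 7, 5, 19, 20, 8, 10, 22, 15]
j=5: 8≤15, i=3, swap(3,5) ⇒ [6, 7, 5, 8, 20, 19, 10, 22, 15]
j=6: 10≤15, i=4, swap(4,6) ⇒ [6, 7, 5, 8, 10, 19, 20, 22, 15]
j=7: 22>15, skip
(after j=7) a = [6, 7, 5, 8, 10, 19, 20, 22, 15]

[6, 7, 5, 8, 10, 19, 20, 22, 15]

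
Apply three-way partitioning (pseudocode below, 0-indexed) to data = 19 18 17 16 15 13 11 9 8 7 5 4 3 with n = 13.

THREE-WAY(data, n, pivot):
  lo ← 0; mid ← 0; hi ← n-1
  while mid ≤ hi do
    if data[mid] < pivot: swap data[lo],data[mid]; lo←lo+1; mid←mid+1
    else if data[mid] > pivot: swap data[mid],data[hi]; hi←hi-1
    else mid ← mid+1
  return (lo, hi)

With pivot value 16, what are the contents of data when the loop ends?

3 4 5 15 13 11 9 8 7 16 17 18 19

pivot = 16; lo=0, mid=0, hi=12
data[mid]=19>16: swap data[0],data[12]; hi=11 → 3 18 17 16 15 13 11 9 8 7 5 4 19
data[mid]=3<16: swap data[0],data[0]; lo=1,mid=1 → 3 18 17 16 15 13 11 9 8 7 5 4 19
data[mid]=18>16: swap data[1],data[11]; hi=10 → 3 4 17 16 15 13 11 9 8 7 5 18 19
data[mid]=4<16: swap data[1],data[1]; lo=2,mid=2 → 3 4 17 16 15 13 11 9 8 7 5 18 19
data[mid]=17>16: swap data[2],data[10]; hi=9 → 3 4 5 16 15 13 11 9 8 7 17 18 19
data[mid]=5<16: swap data[2],data[2]; lo=3,mid=3 → 3 4 5 16 15 13 11 9 8 7 17 18 19
data[mid]=16=16: mid=4
data[mid]=15<16: swap data[3],data[4]; lo=4,mid=5 → 3 4 5 15 16 13 11 9 8 7 17 18 19
data[mid]=13<16: swap data[4],data[5]; lo=5,mid=6 → 3 4 5 15 13 16 11 9 8 7 17 18 19
data[mid]=11<16: swap data[5],data[6]; lo=6,mid=7 → 3 4 5 15 13 11 16 9 8 7 17 18 19
data[mid]=9<16: swap data[6],data[7]; lo=7,mid=8 → 3 4 5 15 13 11 9 16 8 7 17 18 19
data[mid]=8<16: swap data[7],data[8]; lo=8,mid=9 → 3 4 5 15 13 11 9 8 16 7 17 18 19
data[mid]=7<16: swap data[8],data[9]; lo=9,mid=10 → 3 4 5 15 13 11 9 8 7 16 17 18 19
end: lo=9, hi=9; data = 3 4 5 15 13 11 9 8 7 16 17 18 19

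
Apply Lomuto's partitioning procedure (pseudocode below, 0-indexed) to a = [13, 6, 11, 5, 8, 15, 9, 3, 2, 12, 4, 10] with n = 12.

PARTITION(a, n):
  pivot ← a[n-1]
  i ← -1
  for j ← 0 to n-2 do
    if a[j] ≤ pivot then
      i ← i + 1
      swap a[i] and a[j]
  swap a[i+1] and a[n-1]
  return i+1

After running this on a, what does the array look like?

pivot = a[11] = 10; i = -1
j=0: a[0]=13 > 10 → no swap
j=1: a[1]=6 ≤ 10 → i=0, swap a[0],a[1] → [6, 13, 11, 5, 8, 15, 9, 3, 2, 12, 4, 10]
j=2: a[2]=11 > 10 → no swap
j=3: a[3]=5 ≤ 10 → i=1, swap a[1],a[3] → [6, 5, 11, 13, 8, 15, 9, 3, 2, 12, 4, 10]
j=4: a[4]=8 ≤ 10 → i=2, swap a[2],a[4] → [6, 5, 8, 13, 11, 15, 9, 3, 2, 12, 4, 10]
j=5: a[5]=15 > 10 → no swap
j=6: a[6]=9 ≤ 10 → i=3, swap a[3],a[6] → [6, 5, 8, 9, 11, 15, 13, 3, 2, 12, 4, 10]
j=7: a[7]=3 ≤ 10 → i=4, swap a[4],a[7] → [6, 5, 8, 9, 3, 15, 13, 11, 2, 12, 4, 10]
j=8: a[8]=2 ≤ 10 → i=5, swap a[5],a[8] → [6, 5, 8, 9, 3, 2, 13, 11, 15, 12, 4, 10]
j=9: a[9]=12 > 10 → no swap
j=10: a[10]=4 ≤ 10 → i=6, swap a[6],a[10] → [6, 5, 8, 9, 3, 2, 4, 11, 15, 12, 13, 10]
final swap a[7],a[11] → [6, 5, 8, 9, 3, 2, 4, 10, 15, 12, 13, 11]; return 7

[6, 5, 8, 9, 3, 2, 4, 10, 15, 12, 13, 11]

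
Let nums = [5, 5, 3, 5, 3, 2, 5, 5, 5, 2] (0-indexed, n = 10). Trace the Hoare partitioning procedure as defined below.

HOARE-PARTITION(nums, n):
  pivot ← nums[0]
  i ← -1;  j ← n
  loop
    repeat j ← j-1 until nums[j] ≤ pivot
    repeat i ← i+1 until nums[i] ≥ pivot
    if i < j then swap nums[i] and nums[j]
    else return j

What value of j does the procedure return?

6

pivot=5
j stops at 9 (2), i stops at 0 (5); swap ⇒ [2, 5, 3, 5, 3, 2, 5, 5, 5, 5]
j stops at 8 (5), i stops at 1 (5); swap ⇒ [2, 5, 3, 5, 3, 2, 5, 5, 5, 5]
j stops at 7 (5), i stops at 3 (5); swap ⇒ [2, 5, 3, 5, 3, 2, 5, 5, 5, 5]
j stops at 6, i stops at 6; i≥j ⇒ return 6. nums=[2, 5, 3, 5, 3, 2, 5, 5, 5, 5]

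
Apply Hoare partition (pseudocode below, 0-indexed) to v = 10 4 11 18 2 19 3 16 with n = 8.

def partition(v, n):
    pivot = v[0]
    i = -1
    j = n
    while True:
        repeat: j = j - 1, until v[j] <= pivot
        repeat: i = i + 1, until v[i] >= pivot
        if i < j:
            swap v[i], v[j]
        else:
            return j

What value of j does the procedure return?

2

pivot = v[0] = 10; i = -1, j = 8
j→6 (v[6]=3≤10), i→0 (v[0]=10≥10); i<j, swap → 3 4 11 18 2 19 10 16
j→4 (v[4]=2≤10), i→2 (v[2]=11≥10); i<j, swap → 3 4 2 18 11 19 10 16
j→2, i→3; i≥j, return j=2. v = 3 4 2 18 11 19 10 16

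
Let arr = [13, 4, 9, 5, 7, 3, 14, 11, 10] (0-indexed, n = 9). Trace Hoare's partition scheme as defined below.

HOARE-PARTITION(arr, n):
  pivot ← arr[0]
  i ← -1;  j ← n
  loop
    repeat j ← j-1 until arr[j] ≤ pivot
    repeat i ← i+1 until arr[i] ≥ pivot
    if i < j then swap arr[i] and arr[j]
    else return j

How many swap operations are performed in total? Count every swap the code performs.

pivot=13
j stops at 8 (10), i stops at 0 (13); swap ⇒ [10, 4, 9, 5, 7, 3, 14, 11, 13]
j stops at 7 (11), i stops at 6 (14); swap ⇒ [10, 4, 9, 5, 7, 3, 11, 14, 13]
j stops at 6, i stops at 7; i≥j ⇒ return 6. arr=[10, 4, 9, 5, 7, 3, 11, 14, 13]

2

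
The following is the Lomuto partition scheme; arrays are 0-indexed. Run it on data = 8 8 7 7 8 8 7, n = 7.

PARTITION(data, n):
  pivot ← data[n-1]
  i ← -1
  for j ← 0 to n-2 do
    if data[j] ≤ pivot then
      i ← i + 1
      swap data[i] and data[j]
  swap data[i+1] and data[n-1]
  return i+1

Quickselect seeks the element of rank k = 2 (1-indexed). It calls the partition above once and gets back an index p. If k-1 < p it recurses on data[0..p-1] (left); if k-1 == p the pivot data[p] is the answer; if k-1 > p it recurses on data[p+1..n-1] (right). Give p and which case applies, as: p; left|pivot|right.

2; left

pivot = data[6] = 7; i = -1
j=0: data[0]=8 > 7 → no swap
j=1: data[1]=8 > 7 → no swap
j=2: data[2]=7 ≤ 7 → i=0, swap data[0],data[2] → 7 8 8 7 8 8 7
j=3: data[3]=7 ≤ 7 → i=1, swap data[1],data[3] → 7 7 8 8 8 8 7
j=4: data[4]=8 > 7 → no swap
j=5: data[5]=8 > 7 → no swap
final swap data[2],data[6] → 7 7 7 8 8 8 8; return 2
p = 2; k-1 = 1 < 2 ⇒ left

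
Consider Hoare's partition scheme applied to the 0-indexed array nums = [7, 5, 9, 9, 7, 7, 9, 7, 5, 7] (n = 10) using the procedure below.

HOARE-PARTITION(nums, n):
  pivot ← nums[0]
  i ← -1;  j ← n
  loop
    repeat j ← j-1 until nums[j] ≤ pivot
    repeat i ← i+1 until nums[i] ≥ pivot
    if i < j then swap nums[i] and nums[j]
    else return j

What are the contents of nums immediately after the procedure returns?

pivot = nums[0] = 7; i = -1, j = 10
j→9 (nums[9]=7≤7), i→0 (nums[0]=7≥7); i<j, swap → [7, 5, 9, 9, 7, 7, 9, 7, 5, 7]
j→8 (nums[8]=5≤7), i→2 (nums[2]=9≥7); i<j, swap → [7, 5, 5, 9, 7, 7, 9, 7, 9, 7]
j→7 (nums[7]=7≤7), i→3 (nums[3]=9≥7); i<j, swap → [7, 5, 5, 7, 7, 7, 9, 9, 9, 7]
j→5 (nums[5]=7≤7), i→4 (nums[4]=7≥7); i<j, swap → [7, 5, 5, 7, 7, 7, 9, 9, 9, 7]
j→4, i→5; i≥j, return j=4. nums = [7, 5, 5, 7, 7, 7, 9, 9, 9, 7]

[7, 5, 5, 7, 7, 7, 9, 9, 9, 7]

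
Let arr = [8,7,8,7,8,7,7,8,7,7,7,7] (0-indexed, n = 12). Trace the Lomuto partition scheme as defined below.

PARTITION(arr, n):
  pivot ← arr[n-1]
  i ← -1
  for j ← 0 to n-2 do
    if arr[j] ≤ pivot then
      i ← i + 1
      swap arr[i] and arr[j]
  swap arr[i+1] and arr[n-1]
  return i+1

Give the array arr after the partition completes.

[7,7,7,7,7,7,7,7,8,8,8,8]

pivot=7, i=-1
j=0: 8>7, skip
j=1: 7≤7, i=0, swap(0,1) ⇒ [7,8,8,7,8,7,7,8,7,7,7,7]
j=2: 8>7, skip
j=3: 7≤7, i=1, swap(1,3) ⇒ [7,7,8,8,8,7,7,8,7,7,7,7]
j=4: 8>7, skip
j=5: 7≤7, i=2, swap(2,5) ⇒ [7,7,7,8,8,8,7,8,7,7,7,7]
j=6: 7≤7, i=3, swap(3,6) ⇒ [7,7,7,7,8,8,8,8,7,7,7,7]
j=7: 8>7, skip
j=8: 7≤7, i=4, swap(4,8) ⇒ [7,7,7,7,7,8,8,8,8,7,7,7]
j=9: 7≤7, i=5, swap(5,9) ⇒ [7,7,7,7,7,7,8,8,8,8,7,7]
j=10: 7≤7, i=6, swap(6,10) ⇒ [7,7,7,7,7,7,7,8,8,8,8,7]
swap(7,11) ⇒ [7,7,7,7,7,7,7,7,8,8,8,8]; return 7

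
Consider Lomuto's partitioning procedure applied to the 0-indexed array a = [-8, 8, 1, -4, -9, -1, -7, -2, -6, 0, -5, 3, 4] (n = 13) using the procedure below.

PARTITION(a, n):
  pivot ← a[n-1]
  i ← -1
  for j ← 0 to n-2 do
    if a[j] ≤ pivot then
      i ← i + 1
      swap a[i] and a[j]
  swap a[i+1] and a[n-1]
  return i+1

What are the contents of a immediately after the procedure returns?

[-8, 1, -4, -9, -1, -7, -2, -6, 0, -5, 3, 4, 8]

pivot=4, i=-1
j=0: -8≤4, i=0, swap(0,0) ⇒ [-8, 8, 1, -4, -9, -1, -7, -2, -6, 0, -5, 3, 4]
j=1: 8>4, skip
j=2: 1≤4, i=1, swap(1,2) ⇒ [-8, 1, 8, -4, -9, -1, -7, -2, -6, 0, -5, 3, 4]
j=3: -4≤4, i=2, swap(2,3) ⇒ [-8, 1, -4, 8, -9, -1, -7, -2, -6, 0, -5, 3, 4]
j=4: -9≤4, i=3, swap(3,4) ⇒ [-8, 1, -4, -9, 8, -1, -7, -2, -6, 0, -5, 3, 4]
j=5: -1≤4, i=4, swap(4,5) ⇒ [-8, 1, -4, -9, -1, 8, -7, -2, -6, 0, -5, 3, 4]
j=6: -7≤4, i=5, swap(5,6) ⇒ [-8, 1, -4, -9, -1, -7, 8, -2, -6, 0, -5, 3, 4]
j=7: -2≤4, i=6, swap(6,7) ⇒ [-8, 1, -4, -9, -1, -7, -2, 8, -6, 0, -5, 3, 4]
j=8: -6≤4, i=7, swap(7,8) ⇒ [-8, 1, -4, -9, -1, -7, -2, -6, 8, 0, -5, 3, 4]
j=9: 0≤4, i=8, swap(8,9) ⇒ [-8, 1, -4, -9, -1, -7, -2, -6, 0, 8, -5, 3, 4]
j=10: -5≤4, i=9, swap(9,10) ⇒ [-8, 1, -4, -9, -1, -7, -2, -6, 0, -5, 8, 3, 4]
j=11: 3≤4, i=10, swap(10,11) ⇒ [-8, 1, -4, -9, -1, -7, -2, -6, 0, -5, 3, 8, 4]
swap(11,12) ⇒ [-8, 1, -4, -9, -1, -7, -2, -6, 0, -5, 3, 4, 8]; return 11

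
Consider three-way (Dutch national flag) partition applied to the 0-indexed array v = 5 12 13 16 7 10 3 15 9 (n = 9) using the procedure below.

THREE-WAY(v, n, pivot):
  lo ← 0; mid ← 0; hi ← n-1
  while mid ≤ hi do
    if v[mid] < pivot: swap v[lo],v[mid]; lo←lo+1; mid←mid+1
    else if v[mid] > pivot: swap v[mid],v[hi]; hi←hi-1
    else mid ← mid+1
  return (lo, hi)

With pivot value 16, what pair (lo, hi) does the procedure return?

pivot = 16; lo=0, mid=0, hi=8
v[mid]=5<16: swap v[0],v[0]; lo=1,mid=1 → 5 12 13 16 7 10 3 15 9
v[mid]=12<16: swap v[1],v[1]; lo=2,mid=2 → 5 12 13 16 7 10 3 15 9
v[mid]=13<16: swap v[2],v[2]; lo=3,mid=3 → 5 12 13 16 7 10 3 15 9
v[mid]=16=16: mid=4
v[mid]=7<16: swap v[3],v[4]; lo=4,mid=5 → 5 12 13 7 16 10 3 15 9
v[mid]=10<16: swap v[4],v[5]; lo=5,mid=6 → 5 12 13 7 10 16 3 15 9
v[mid]=3<16: swap v[5],v[6]; lo=6,mid=7 → 5 12 13 7 10 3 16 15 9
v[mid]=15<16: swap v[6],v[7]; lo=7,mid=8 → 5 12 13 7 10 3 15 16 9
v[mid]=9<16: swap v[7],v[8]; lo=8,mid=9 → 5 12 13 7 10 3 15 9 16
end: lo=8, hi=8; v = 5 12 13 7 10 3 15 9 16

(8, 8)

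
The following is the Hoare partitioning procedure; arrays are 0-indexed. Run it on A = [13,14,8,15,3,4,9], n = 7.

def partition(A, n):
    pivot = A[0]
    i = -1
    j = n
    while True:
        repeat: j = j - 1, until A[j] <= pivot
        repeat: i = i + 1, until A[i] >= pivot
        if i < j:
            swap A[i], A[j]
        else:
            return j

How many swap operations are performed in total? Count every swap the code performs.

pivot = A[0] = 13; i = -1, j = 7
j→6 (A[6]=9≤13), i→0 (A[0]=13≥13); i<j, swap → [9,14,8,15,3,4,13]
j→5 (A[5]=4≤13), i→1 (A[1]=14≥13); i<j, swap → [9,4,8,15,3,14,13]
j→4 (A[4]=3≤13), i→3 (A[3]=15≥13); i<j, swap → [9,4,8,3,15,14,13]
j→3, i→4; i≥j, return j=3. A = [9,4,8,3,15,14,13]

3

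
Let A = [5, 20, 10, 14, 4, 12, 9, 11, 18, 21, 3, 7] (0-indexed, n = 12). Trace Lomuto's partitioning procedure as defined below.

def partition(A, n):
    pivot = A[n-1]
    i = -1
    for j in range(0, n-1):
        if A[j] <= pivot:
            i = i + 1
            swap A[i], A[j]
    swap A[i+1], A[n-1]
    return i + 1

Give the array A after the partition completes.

pivot=7, i=-1
j=0: 5≤7, i=0, swap(0,0) ⇒ [5, 20, 10, 14, 4, 12, 9, 11, 18, 21, 3, 7]
j=1: 20>7, skip
j=2: 10>7, skip
j=3: 14>7, skip
j=4: 4≤7, i=1, swap(1,4) ⇒ [5, 4, 10, 14, 20, 12, 9, 11, 18, 21, 3, 7]
j=5: 12>7, skip
j=6: 9>7, skip
j=7: 11>7, skip
j=8: 18>7, skip
j=9: 21>7, skip
j=10: 3≤7, i=2, swap(2,10) ⇒ [5, 4, 3, 14, 20, 12, 9, 11, 18, 21, 10, 7]
swap(3,11) ⇒ [5, 4, 3, 7, 20, 12, 9, 11, 18, 21, 10, 14]; return 3

[5, 4, 3, 7, 20, 12, 9, 11, 18, 21, 10, 14]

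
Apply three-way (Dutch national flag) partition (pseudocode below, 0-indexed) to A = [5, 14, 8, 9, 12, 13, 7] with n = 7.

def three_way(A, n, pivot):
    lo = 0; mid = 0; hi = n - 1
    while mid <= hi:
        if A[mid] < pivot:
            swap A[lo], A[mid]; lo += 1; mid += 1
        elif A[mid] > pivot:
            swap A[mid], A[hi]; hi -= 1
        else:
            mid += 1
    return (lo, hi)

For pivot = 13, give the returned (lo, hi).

pivot = 13; lo=0, mid=0, hi=6
A[mid]=5<13: swap A[0],A[0]; lo=1,mid=1 → [5, 14, 8, 9, 12, 13, 7]
A[mid]=14>13: swap A[1],A[6]; hi=5 → [5, 7, 8, 9, 12, 13, 14]
A[mid]=7<13: swap A[1],A[1]; lo=2,mid=2 → [5, 7, 8, 9, 12, 13, 14]
A[mid]=8<13: swap A[2],A[2]; lo=3,mid=3 → [5, 7, 8, 9, 12, 13, 14]
A[mid]=9<13: swap A[3],A[3]; lo=4,mid=4 → [5, 7, 8, 9, 12, 13, 14]
A[mid]=12<13: swap A[4],A[4]; lo=5,mid=5 → [5, 7, 8, 9, 12, 13, 14]
A[mid]=13=13: mid=6
end: lo=5, hi=5; A = [5, 7, 8, 9, 12, 13, 14]

(5, 5)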